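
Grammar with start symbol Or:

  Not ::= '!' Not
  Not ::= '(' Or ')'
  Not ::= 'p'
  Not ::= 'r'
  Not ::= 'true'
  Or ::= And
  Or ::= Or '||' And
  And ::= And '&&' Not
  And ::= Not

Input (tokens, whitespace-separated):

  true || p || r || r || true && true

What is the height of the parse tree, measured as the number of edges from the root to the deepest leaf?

7

[Or [Or [Or [Or [Or [And [Not true]]] || [And [Not p]]] || [And [Not r]]] || [And [Not r]]] || [And [And [Not true]] && [Not true]]]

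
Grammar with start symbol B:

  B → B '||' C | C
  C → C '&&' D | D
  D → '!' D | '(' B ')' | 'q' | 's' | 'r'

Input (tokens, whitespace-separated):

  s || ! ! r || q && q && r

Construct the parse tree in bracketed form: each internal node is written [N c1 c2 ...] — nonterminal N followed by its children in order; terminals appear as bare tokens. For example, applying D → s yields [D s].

[B [B [B [C [D s]]] || [C [D ! [D ! [D r]]]]] || [C [C [C [D q]] && [D q]] && [D r]]]

B
B || C
B || C || C
C || C || C
D || C || C
s || C || C
s || D || C
s || ! D || C
s || ! ! D || C
s || ! ! r || C
s || ! ! r || C && D
s || ! ! r || C && D && D
s || ! ! r || D && D && D
s || ! ! r || q && D && D
s || ! ! r || q && q && D
s || ! ! r || q && q && r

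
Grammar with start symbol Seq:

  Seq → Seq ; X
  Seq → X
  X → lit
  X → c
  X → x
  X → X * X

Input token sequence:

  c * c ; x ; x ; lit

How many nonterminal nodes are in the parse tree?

10

[Seq [Seq [Seq [Seq [X [X c] * [X c]]] ; [X x]] ; [X x]] ; [X lit]]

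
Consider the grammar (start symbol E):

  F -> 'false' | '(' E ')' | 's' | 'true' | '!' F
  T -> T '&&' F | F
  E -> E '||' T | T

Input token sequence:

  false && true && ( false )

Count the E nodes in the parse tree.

2

[E [T [T [T [F false]] && [F true]] && [F ( [E [T [F false]]] )]]]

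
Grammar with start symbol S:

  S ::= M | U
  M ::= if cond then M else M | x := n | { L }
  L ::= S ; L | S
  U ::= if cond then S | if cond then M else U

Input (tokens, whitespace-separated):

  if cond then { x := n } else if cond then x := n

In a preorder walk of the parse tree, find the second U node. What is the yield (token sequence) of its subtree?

if cond then x := n

[S [U if cond then [M { [L [S [M x := n]]] }] else [U if cond then [S [M x := n]]]]]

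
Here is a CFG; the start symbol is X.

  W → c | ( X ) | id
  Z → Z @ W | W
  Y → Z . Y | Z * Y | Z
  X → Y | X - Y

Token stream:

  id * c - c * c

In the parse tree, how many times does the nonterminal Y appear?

[X [X [Y [Z [W id]] * [Y [Z [W c]]]]] - [Y [Z [W c]] * [Y [Z [W c]]]]]

4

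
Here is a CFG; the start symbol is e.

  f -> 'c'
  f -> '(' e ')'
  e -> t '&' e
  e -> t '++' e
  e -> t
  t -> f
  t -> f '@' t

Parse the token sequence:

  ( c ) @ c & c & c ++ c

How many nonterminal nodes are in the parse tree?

17

[e [t [f ( [e [t [f c]]] )] @ [t [f c]]] & [e [t [f c]] & [e [t [f c]] ++ [e [t [f c]]]]]]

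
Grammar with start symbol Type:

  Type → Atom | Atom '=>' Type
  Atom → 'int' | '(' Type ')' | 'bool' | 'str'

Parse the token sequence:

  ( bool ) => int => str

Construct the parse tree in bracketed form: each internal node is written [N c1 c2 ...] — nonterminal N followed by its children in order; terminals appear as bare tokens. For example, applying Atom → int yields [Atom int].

Type
Atom => Type
( Type ) => Type
( Atom ) => Type
( bool ) => Type
( bool ) => Atom => Type
( bool ) => int => Type
( bool ) => int => Atom
( bool ) => int => str

[Type [Atom ( [Type [Atom bool]] )] => [Type [Atom int] => [Type [Atom str]]]]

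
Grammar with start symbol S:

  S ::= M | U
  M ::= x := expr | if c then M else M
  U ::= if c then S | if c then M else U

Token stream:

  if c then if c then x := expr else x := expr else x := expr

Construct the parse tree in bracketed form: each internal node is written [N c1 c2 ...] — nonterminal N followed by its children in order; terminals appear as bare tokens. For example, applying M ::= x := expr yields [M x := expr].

S
M
if c then M else M
if c then if c then M else M else M
if c then if c then x := expr else M else M
if c then if c then x := expr else x := expr else M
if c then if c then x := expr else x := expr else x := expr

[S [M if c then [M if c then [M x := expr] else [M x := expr]] else [M x := expr]]]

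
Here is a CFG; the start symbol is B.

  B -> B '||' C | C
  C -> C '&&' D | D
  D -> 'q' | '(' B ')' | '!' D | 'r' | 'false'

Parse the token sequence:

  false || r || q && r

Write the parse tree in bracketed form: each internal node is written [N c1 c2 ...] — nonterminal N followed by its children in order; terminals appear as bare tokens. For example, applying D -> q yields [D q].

B
B || C
B || C || C
C || C || C
D || C || C
false || C || C
false || D || C
false || r || C
false || r || C && D
false || r || D && D
false || r || q && D
false || r || q && r

[B [B [B [C [D false]]] || [C [D r]]] || [C [C [D q]] && [D r]]]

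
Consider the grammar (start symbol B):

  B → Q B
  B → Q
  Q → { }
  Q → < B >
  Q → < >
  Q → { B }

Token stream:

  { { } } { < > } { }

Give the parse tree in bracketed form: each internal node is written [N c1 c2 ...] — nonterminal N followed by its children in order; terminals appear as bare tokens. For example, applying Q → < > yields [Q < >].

B
Q B
{ B } B
{ Q } B
{ { } } B
{ { } } Q B
{ { } } { B } B
{ { } } { Q } B
{ { } } { < > } B
{ { } } { < > } Q
{ { } } { < > } { }

[B [Q { [B [Q { }]] }] [B [Q { [B [Q < >]] }] [B [Q { }]]]]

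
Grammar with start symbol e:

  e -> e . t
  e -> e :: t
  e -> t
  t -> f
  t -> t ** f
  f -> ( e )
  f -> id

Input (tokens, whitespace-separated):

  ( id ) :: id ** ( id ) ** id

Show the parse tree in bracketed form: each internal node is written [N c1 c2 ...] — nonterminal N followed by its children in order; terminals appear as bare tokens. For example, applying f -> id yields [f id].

e
e :: t
t :: t
f :: t
( e ) :: t
( t ) :: t
( f ) :: t
( id ) :: t
( id ) :: t ** f
( id ) :: t ** f ** f
( id ) :: f ** f ** f
( id ) :: id ** f ** f
( id ) :: id ** ( e ) ** f
( id ) :: id ** ( t ) ** f
( id ) :: id ** ( f ) ** f
( id ) :: id ** ( id ) ** f
( id ) :: id ** ( id ) ** id

[e [e [t [f ( [e [t [f id]]] )]]] :: [t [t [t [f id]] ** [f ( [e [t [f id]]] )]] ** [f id]]]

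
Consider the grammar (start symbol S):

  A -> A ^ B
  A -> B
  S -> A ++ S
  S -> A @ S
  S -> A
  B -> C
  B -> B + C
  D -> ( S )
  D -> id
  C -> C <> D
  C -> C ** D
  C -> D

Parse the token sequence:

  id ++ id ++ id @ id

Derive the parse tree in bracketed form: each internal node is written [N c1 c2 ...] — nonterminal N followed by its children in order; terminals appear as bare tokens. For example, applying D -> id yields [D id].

S
A ++ S
B ++ S
C ++ S
D ++ S
id ++ S
id ++ A ++ S
id ++ B ++ S
id ++ C ++ S
id ++ D ++ S
id ++ id ++ S
id ++ id ++ A @ S
id ++ id ++ B @ S
id ++ id ++ C @ S
id ++ id ++ D @ S
id ++ id ++ id @ S
id ++ id ++ id @ A
id ++ id ++ id @ B
id ++ id ++ id @ C
id ++ id ++ id @ D
id ++ id ++ id @ id

[S [A [B [C [D id]]]] ++ [S [A [B [C [D id]]]] ++ [S [A [B [C [D id]]]] @ [S [A [B [C [D id]]]]]]]]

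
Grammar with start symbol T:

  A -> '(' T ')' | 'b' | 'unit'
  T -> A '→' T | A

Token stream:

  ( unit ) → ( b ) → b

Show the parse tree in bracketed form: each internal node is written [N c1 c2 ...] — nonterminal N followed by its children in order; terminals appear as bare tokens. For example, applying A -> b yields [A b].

[T [A ( [T [A unit]] )] → [T [A ( [T [A b]] )] → [T [A b]]]]

T
A → T
( T ) → T
( A ) → T
( unit ) → T
( unit ) → A → T
( unit ) → ( T ) → T
( unit ) → ( A ) → T
( unit ) → ( b ) → T
( unit ) → ( b ) → A
( unit ) → ( b ) → b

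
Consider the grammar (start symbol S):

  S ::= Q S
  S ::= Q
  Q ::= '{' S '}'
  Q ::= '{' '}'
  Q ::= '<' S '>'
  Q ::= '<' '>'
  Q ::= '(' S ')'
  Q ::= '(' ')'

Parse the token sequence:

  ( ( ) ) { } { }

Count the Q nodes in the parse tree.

4

[S [Q ( [S [Q ( )]] )] [S [Q { }] [S [Q { }]]]]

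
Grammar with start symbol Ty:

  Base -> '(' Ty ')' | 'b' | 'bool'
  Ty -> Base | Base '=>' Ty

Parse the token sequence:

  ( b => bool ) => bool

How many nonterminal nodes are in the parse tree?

[Ty [Base ( [Ty [Base b] => [Ty [Base bool]]] )] => [Ty [Base bool]]]

8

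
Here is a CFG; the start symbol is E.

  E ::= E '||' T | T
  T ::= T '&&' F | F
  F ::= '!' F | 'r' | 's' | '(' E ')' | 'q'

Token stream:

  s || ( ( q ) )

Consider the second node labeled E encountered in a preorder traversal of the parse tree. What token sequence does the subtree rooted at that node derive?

s

[E [E [T [F s]]] || [T [F ( [E [T [F ( [E [T [F q]]] )]]] )]]]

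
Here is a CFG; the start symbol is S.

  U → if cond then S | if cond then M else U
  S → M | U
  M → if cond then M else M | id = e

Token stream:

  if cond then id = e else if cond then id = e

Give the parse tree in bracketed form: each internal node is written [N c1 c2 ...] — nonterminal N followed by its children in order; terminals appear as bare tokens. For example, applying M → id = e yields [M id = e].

[S [U if cond then [M id = e] else [U if cond then [S [M id = e]]]]]

S
U
if cond then M else U
if cond then id = e else U
if cond then id = e else if cond then S
if cond then id = e else if cond then M
if cond then id = e else if cond then id = e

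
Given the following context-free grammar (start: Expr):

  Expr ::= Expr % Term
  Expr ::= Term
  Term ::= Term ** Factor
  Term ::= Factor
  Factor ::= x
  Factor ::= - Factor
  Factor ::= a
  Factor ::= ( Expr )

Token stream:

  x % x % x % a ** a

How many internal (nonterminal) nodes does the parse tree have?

14

[Expr [Expr [Expr [Expr [Term [Factor x]]] % [Term [Factor x]]] % [Term [Factor x]]] % [Term [Term [Factor a]] ** [Factor a]]]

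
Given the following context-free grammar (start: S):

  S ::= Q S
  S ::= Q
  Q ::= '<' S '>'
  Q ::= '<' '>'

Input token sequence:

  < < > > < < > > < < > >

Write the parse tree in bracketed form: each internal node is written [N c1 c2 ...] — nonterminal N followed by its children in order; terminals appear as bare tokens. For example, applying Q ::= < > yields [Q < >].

[S [Q < [S [Q < >]] >] [S [Q < [S [Q < >]] >] [S [Q < [S [Q < >]] >]]]]

S
Q S
< S > S
< Q > S
< < > > S
< < > > Q S
< < > > < S > S
< < > > < Q > S
< < > > < < > > S
< < > > < < > > Q
< < > > < < > > < S >
< < > > < < > > < Q >
< < > > < < > > < < > >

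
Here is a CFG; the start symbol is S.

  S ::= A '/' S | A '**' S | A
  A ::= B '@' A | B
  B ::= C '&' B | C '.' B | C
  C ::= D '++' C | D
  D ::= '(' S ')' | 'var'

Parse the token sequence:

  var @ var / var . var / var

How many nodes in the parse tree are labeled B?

5

[S [A [B [C [D var]]] @ [A [B [C [D var]]]]] / [S [A [B [C [D var]] . [B [C [D var]]]]] / [S [A [B [C [D var]]]]]]]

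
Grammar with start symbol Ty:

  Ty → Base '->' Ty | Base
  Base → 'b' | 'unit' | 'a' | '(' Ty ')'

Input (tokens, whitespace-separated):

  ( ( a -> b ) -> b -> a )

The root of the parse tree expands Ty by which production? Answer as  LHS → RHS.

[Ty [Base ( [Ty [Base ( [Ty [Base a] -> [Ty [Base b]]] )] -> [Ty [Base b] -> [Ty [Base a]]]] )]]

Ty → Base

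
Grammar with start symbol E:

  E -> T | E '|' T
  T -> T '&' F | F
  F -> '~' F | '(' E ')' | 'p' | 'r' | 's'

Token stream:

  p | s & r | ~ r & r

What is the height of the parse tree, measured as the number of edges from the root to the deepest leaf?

[E [E [E [T [F p]]] | [T [T [F s]] & [F r]]] | [T [T [F ~ [F r]]] & [F r]]]

5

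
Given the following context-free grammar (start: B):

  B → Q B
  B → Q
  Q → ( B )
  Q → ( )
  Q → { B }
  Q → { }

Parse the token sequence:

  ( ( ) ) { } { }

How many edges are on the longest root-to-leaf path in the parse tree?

[B [Q ( [B [Q ( )]] )] [B [Q { }] [B [Q { }]]]]

4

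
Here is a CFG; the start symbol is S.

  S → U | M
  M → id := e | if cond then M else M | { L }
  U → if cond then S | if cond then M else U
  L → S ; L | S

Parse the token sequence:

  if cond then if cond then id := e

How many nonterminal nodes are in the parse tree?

6

[S [U if cond then [S [U if cond then [S [M id := e]]]]]]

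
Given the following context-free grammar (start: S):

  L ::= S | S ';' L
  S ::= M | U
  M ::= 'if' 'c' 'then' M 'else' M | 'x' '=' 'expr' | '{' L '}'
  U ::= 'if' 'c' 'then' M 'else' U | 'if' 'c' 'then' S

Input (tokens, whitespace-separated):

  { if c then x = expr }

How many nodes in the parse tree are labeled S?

3

[S [M { [L [S [U if c then [S [M x = expr]]]]] }]]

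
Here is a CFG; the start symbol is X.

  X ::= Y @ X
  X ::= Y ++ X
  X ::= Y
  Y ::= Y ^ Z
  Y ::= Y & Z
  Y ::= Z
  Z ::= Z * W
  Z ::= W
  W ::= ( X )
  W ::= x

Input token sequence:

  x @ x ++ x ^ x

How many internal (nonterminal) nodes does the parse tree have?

15

[X [Y [Z [W x]]] @ [X [Y [Z [W x]]] ++ [X [Y [Y [Z [W x]]] ^ [Z [W x]]]]]]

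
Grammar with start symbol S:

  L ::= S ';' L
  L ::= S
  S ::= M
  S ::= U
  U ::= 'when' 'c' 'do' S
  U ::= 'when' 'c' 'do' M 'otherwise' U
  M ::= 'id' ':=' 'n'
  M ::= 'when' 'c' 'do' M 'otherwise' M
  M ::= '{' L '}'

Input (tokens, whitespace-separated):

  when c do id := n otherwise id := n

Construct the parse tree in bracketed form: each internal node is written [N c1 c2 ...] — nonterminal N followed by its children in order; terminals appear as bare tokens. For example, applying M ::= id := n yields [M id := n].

S
M
when c do M otherwise M
when c do id := n otherwise M
when c do id := n otherwise id := n

[S [M when c do [M id := n] otherwise [M id := n]]]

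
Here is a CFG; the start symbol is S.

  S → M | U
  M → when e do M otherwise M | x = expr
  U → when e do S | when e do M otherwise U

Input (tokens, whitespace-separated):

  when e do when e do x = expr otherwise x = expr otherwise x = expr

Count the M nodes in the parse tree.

[S [M when e do [M when e do [M x = expr] otherwise [M x = expr]] otherwise [M x = expr]]]

5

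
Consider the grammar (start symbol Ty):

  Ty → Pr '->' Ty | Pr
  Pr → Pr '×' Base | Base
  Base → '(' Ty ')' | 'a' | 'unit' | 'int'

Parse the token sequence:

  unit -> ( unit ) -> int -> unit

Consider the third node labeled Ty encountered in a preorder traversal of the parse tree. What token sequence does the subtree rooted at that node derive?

[Ty [Pr [Base unit]] -> [Ty [Pr [Base ( [Ty [Pr [Base unit]]] )]] -> [Ty [Pr [Base int]] -> [Ty [Pr [Base unit]]]]]]

unit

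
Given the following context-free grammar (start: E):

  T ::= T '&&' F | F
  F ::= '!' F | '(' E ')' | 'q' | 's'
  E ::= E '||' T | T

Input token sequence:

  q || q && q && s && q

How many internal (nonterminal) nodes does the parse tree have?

[E [E [T [F q]]] || [T [T [T [T [F q]] && [F q]] && [F s]] && [F q]]]

12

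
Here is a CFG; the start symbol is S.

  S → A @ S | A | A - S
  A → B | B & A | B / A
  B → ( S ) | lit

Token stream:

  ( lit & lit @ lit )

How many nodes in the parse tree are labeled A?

4

[S [A [B ( [S [A [B lit] & [A [B lit]]] @ [S [A [B lit]]]] )]]]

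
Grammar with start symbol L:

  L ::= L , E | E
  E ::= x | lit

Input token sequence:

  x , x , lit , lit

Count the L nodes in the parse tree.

4

[L [L [L [L [E x]] , [E x]] , [E lit]] , [E lit]]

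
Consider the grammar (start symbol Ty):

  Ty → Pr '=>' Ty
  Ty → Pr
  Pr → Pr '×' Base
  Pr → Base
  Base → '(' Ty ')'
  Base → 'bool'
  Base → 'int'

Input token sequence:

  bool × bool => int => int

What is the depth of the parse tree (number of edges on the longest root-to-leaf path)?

[Ty [Pr [Pr [Base bool]] × [Base bool]] => [Ty [Pr [Base int]] => [Ty [Pr [Base int]]]]]

5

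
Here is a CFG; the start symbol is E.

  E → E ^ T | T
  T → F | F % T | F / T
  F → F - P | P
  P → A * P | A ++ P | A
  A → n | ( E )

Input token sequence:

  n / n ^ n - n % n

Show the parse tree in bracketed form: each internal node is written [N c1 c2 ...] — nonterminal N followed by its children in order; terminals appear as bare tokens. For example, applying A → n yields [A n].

E
E ^ T
T ^ T
F / T ^ T
P / T ^ T
A / T ^ T
n / T ^ T
n / F ^ T
n / P ^ T
n / A ^ T
n / n ^ T
n / n ^ F % T
n / n ^ F - P % T
n / n ^ P - P % T
n / n ^ A - P % T
n / n ^ n - P % T
n / n ^ n - A % T
n / n ^ n - n % T
n / n ^ n - n % F
n / n ^ n - n % P
n / n ^ n - n % A
n / n ^ n - n % n

[E [E [T [F [P [A n]]] / [T [F [P [A n]]]]]] ^ [T [F [F [P [A n]]] - [P [A n]]] % [T [F [P [A n]]]]]]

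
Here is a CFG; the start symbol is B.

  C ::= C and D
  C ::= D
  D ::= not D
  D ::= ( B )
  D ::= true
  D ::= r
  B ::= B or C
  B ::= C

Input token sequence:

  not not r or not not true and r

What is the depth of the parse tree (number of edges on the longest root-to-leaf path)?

6

[B [B [C [D not [D not [D r]]]]] or [C [C [D not [D not [D true]]]] and [D r]]]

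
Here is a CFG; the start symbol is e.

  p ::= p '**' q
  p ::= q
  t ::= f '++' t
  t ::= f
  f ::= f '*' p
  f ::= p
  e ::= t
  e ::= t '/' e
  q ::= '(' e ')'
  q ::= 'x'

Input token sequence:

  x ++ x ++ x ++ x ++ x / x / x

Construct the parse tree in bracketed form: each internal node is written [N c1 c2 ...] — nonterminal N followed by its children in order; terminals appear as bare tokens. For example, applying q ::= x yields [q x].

[e [t [f [p [q x]]] ++ [t [f [p [q x]]] ++ [t [f [p [q x]]] ++ [t [f [p [q x]]] ++ [t [f [p [q x]]]]]]]] / [e [t [f [p [q x]]]] / [e [t [f [p [q x]]]]]]]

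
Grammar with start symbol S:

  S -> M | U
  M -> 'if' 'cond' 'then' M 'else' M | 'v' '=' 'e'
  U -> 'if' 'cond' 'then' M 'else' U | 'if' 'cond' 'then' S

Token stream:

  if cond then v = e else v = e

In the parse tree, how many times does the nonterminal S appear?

[S [M if cond then [M v = e] else [M v = e]]]

1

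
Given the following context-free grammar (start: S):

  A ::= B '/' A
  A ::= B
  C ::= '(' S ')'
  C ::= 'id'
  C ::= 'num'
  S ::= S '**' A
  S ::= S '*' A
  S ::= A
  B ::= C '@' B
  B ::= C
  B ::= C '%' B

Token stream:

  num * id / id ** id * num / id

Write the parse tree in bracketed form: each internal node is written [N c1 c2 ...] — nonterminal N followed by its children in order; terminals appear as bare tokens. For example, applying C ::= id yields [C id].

[S [S [S [S [A [B [C num]]]] * [A [B [C id]] / [A [B [C id]]]]] ** [A [B [C id]]]] * [A [B [C num]] / [A [B [C id]]]]]

S
S * A
S ** A * A
S * A ** A * A
A * A ** A * A
B * A ** A * A
C * A ** A * A
num * A ** A * A
num * B / A ** A * A
num * C / A ** A * A
num * id / A ** A * A
num * id / B ** A * A
num * id / C ** A * A
num * id / id ** A * A
num * id / id ** B * A
num * id / id ** C * A
num * id / id ** id * A
num * id / id ** id * B / A
num * id / id ** id * C / A
num * id / id ** id * num / A
num * id / id ** id * num / B
num * id / id ** id * num / C
num * id / id ** id * num / id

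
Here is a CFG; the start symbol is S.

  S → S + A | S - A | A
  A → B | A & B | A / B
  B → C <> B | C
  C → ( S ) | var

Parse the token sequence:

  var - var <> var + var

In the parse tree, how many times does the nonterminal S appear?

3

[S [S [S [A [B [C var]]]] - [A [B [C var] <> [B [C var]]]]] + [A [B [C var]]]]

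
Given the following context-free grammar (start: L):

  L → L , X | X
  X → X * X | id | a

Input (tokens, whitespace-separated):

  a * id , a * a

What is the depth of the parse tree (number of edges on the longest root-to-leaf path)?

[L [L [X [X a] * [X id]]] , [X [X a] * [X a]]]

4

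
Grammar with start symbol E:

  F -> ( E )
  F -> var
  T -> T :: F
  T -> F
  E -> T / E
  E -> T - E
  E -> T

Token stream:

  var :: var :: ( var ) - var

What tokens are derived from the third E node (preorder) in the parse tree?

var

[E [T [T [T [F var]] :: [F var]] :: [F ( [E [T [F var]]] )]] - [E [T [F var]]]]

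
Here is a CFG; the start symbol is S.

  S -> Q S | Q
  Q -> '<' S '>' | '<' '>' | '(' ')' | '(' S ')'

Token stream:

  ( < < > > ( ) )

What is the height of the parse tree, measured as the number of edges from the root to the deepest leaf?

[S [Q ( [S [Q < [S [Q < >]] >] [S [Q ( )]]] )]]

6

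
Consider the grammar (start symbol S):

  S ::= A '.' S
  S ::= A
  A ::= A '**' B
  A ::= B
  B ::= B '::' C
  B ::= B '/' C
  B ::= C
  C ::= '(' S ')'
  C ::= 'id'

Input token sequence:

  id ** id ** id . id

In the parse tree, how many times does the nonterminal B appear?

4

[S [A [A [A [B [C id]]] ** [B [C id]]] ** [B [C id]]] . [S [A [B [C id]]]]]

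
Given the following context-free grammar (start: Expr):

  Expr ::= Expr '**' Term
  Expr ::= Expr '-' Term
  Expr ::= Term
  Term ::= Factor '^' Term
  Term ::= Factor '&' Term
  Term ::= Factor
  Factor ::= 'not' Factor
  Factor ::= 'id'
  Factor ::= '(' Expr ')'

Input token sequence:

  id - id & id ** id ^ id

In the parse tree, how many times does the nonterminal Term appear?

[Expr [Expr [Expr [Term [Factor id]]] - [Term [Factor id] & [Term [Factor id]]]] ** [Term [Factor id] ^ [Term [Factor id]]]]

5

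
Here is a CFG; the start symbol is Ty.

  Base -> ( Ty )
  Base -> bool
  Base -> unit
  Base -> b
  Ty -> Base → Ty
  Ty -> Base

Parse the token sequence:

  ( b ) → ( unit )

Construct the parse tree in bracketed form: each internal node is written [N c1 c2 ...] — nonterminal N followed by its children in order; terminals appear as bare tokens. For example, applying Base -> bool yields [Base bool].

[Ty [Base ( [Ty [Base b]] )] → [Ty [Base ( [Ty [Base unit]] )]]]

Ty
Base → Ty
( Ty ) → Ty
( Base ) → Ty
( b ) → Ty
( b ) → Base
( b ) → ( Ty )
( b ) → ( Base )
( b ) → ( unit )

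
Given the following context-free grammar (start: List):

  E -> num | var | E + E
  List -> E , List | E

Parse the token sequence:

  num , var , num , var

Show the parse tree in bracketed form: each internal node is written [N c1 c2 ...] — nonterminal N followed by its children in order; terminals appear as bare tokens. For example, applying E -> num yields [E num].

[List [E num] , [List [E var] , [List [E num] , [List [E var]]]]]

List
E , List
num , List
num , E , List
num , var , List
num , var , E , List
num , var , num , List
num , var , num , E
num , var , num , var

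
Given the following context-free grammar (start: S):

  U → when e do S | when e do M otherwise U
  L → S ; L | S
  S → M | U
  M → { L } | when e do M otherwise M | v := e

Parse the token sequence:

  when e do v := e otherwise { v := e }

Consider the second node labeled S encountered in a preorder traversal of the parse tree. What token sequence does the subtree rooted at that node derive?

[S [M when e do [M v := e] otherwise [M { [L [S [M v := e]]] }]]]

v := e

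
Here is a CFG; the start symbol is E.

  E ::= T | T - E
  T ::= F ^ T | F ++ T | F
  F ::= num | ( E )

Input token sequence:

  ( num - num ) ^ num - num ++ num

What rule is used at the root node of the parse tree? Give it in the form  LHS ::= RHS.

[E [T [F ( [E [T [F num]] - [E [T [F num]]]] )] ^ [T [F num]]] - [E [T [F num] ++ [T [F num]]]]]

E ::= T - E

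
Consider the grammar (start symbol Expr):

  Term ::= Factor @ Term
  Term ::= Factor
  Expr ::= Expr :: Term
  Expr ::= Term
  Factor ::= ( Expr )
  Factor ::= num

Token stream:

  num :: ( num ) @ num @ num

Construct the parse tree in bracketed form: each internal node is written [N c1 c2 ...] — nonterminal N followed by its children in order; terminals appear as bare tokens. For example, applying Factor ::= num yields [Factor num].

Expr
Expr :: Term
Term :: Term
Factor :: Term
num :: Term
num :: Factor @ Term
num :: ( Expr ) @ Term
num :: ( Term ) @ Term
num :: ( Factor ) @ Term
num :: ( num ) @ Term
num :: ( num ) @ Factor @ Term
num :: ( num ) @ num @ Term
num :: ( num ) @ num @ Factor
num :: ( num ) @ num @ num

[Expr [Expr [Term [Factor num]]] :: [Term [Factor ( [Expr [Term [Factor num]]] )] @ [Term [Factor num] @ [Term [Factor num]]]]]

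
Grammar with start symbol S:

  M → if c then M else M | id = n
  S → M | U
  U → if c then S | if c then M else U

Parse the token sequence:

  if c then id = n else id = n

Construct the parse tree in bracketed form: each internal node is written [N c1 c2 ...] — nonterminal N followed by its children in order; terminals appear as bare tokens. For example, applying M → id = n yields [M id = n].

S
M
if c then M else M
if c then id = n else M
if c then id = n else id = n

[S [M if c then [M id = n] else [M id = n]]]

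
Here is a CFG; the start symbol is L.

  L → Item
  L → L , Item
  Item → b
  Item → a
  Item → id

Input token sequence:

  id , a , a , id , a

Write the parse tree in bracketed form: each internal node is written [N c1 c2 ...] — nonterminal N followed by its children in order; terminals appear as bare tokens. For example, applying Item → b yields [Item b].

L
L , Item
L , Item , Item
L , Item , Item , Item
L , Item , Item , Item , Item
Item , Item , Item , Item , Item
id , Item , Item , Item , Item
id , a , Item , Item , Item
id , a , a , Item , Item
id , a , a , id , Item
id , a , a , id , a

[L [L [L [L [L [Item id]] , [Item a]] , [Item a]] , [Item id]] , [Item a]]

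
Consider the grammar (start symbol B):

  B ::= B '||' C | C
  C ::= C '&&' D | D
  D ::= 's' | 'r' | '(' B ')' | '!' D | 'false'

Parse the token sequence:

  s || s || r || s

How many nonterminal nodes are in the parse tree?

12

[B [B [B [B [C [D s]]] || [C [D s]]] || [C [D r]]] || [C [D s]]]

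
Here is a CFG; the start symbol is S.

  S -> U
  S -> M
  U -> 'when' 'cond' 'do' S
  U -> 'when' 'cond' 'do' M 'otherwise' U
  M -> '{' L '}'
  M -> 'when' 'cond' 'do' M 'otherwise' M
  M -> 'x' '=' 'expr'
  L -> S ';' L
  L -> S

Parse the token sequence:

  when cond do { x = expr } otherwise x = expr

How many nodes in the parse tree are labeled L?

1

[S [M when cond do [M { [L [S [M x = expr]]] }] otherwise [M x = expr]]]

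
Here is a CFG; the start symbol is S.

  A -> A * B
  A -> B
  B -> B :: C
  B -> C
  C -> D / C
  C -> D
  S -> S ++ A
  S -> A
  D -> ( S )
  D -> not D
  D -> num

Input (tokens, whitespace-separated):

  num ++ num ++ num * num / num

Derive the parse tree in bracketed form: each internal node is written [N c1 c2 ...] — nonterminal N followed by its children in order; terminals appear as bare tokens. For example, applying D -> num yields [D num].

S
S ++ A
S ++ A ++ A
A ++ A ++ A
B ++ A ++ A
C ++ A ++ A
D ++ A ++ A
num ++ A ++ A
num ++ B ++ A
num ++ C ++ A
num ++ D ++ A
num ++ num ++ A
num ++ num ++ A * B
num ++ num ++ B * B
num ++ num ++ C * B
num ++ num ++ D * B
num ++ num ++ num * B
num ++ num ++ num * C
num ++ num ++ num * D / C
num ++ num ++ num * num / C
num ++ num ++ num * num / D
num ++ num ++ num * num / num

[S [S [S [A [B [C [D num]]]]] ++ [A [B [C [D num]]]]] ++ [A [A [B [C [D num]]]] * [B [C [D num] / [C [D num]]]]]]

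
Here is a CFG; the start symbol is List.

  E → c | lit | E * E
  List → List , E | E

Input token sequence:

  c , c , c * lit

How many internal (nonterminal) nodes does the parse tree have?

[List [List [List [E c]] , [E c]] , [E [E c] * [E lit]]]

8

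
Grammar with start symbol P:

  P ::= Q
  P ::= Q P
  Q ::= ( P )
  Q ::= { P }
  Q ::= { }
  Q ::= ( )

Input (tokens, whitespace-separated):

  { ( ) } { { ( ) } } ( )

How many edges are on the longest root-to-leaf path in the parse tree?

[P [Q { [P [Q ( )]] }] [P [Q { [P [Q { [P [Q ( )]] }]] }] [P [Q ( )]]]]

7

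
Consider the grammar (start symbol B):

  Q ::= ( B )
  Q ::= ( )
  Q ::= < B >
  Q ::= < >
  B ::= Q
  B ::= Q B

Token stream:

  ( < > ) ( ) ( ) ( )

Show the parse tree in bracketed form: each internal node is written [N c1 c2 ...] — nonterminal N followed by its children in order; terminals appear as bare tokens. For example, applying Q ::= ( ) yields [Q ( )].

B
Q B
( B ) B
( Q ) B
( < > ) B
( < > ) Q B
( < > ) ( ) B
( < > ) ( ) Q B
( < > ) ( ) ( ) B
( < > ) ( ) ( ) Q
( < > ) ( ) ( ) ( )

[B [Q ( [B [Q < >]] )] [B [Q ( )] [B [Q ( )] [B [Q ( )]]]]]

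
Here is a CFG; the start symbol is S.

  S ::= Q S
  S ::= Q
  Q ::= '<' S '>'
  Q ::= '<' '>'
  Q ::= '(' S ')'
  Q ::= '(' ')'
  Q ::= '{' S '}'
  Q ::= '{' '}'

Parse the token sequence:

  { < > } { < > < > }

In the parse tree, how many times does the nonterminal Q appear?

[S [Q { [S [Q < >]] }] [S [Q { [S [Q < >] [S [Q < >]]] }]]]

5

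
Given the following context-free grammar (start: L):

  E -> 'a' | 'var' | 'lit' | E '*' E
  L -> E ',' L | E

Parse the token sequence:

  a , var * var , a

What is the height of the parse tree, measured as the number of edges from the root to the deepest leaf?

4

[L [E a] , [L [E [E var] * [E var]] , [L [E a]]]]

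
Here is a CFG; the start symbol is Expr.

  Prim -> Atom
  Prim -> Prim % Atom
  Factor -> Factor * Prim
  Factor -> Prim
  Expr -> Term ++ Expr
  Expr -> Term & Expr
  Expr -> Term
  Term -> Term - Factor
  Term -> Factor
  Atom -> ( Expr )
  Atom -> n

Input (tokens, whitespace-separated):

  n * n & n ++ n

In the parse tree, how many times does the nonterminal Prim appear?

4

[Expr [Term [Factor [Factor [Prim [Atom n]]] * [Prim [Atom n]]]] & [Expr [Term [Factor [Prim [Atom n]]]] ++ [Expr [Term [Factor [Prim [Atom n]]]]]]]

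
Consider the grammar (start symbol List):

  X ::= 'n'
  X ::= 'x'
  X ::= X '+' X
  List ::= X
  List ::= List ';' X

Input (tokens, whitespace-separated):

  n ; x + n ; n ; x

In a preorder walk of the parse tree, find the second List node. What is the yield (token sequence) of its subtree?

[List [List [List [List [X n]] ; [X [X x] + [X n]]] ; [X n]] ; [X x]]

n ; x + n ; n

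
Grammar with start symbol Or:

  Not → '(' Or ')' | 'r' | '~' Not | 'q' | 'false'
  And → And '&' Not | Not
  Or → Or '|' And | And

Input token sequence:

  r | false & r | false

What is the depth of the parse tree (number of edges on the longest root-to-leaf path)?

5

[Or [Or [Or [And [Not r]]] | [And [And [Not false]] & [Not r]]] | [And [Not false]]]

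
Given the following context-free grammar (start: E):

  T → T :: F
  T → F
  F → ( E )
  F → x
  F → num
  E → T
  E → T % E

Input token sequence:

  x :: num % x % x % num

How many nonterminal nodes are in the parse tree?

14

[E [T [T [F x]] :: [F num]] % [E [T [F x]] % [E [T [F x]] % [E [T [F num]]]]]]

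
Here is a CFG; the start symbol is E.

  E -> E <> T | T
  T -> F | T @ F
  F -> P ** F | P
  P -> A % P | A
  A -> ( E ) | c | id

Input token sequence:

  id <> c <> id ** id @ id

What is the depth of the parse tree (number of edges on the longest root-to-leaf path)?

[E [E [E [T [F [P [A id]]]]] <> [T [F [P [A c]]]]] <> [T [T [F [P [A id]] ** [F [P [A id]]]]] @ [F [P [A id]]]]]

7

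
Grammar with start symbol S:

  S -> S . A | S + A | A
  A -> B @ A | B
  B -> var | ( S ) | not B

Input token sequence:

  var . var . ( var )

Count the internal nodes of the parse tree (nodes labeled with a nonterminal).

[S [S [S [A [B var]]] . [A [B var]]] . [A [B ( [S [A [B var]]] )]]]

12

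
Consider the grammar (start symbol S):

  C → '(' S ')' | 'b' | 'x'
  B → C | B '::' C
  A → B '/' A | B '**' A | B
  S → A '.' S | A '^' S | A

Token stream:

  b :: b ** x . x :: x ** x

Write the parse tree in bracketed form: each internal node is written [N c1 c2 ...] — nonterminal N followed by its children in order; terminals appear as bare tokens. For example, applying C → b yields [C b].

S
A . S
B ** A . S
B :: C ** A . S
C :: C ** A . S
b :: C ** A . S
b :: b ** A . S
b :: b ** B . S
b :: b ** C . S
b :: b ** x . S
b :: b ** x . A
b :: b ** x . B ** A
b :: b ** x . B :: C ** A
b :: b ** x . C :: C ** A
b :: b ** x . x :: C ** A
b :: b ** x . x :: x ** A
b :: b ** x . x :: x ** B
b :: b ** x . x :: x ** C
b :: b ** x . x :: x ** x

[S [A [B [B [C b]] :: [C b]] ** [A [B [C x]]]] . [S [A [B [B [C x]] :: [C x]] ** [A [B [C x]]]]]]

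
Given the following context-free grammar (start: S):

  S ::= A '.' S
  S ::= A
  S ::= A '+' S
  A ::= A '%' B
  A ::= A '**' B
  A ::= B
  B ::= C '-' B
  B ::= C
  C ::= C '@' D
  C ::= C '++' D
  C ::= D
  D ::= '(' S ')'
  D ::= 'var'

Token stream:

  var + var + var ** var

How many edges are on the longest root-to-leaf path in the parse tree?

[S [A [B [C [D var]]]] + [S [A [B [C [D var]]]] + [S [A [A [B [C [D var]]]] ** [B [C [D var]]]]]]]

8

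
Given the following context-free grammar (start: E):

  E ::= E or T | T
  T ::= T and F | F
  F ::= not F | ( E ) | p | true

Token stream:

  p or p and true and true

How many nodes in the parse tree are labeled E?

[E [E [T [F p]]] or [T [T [T [F p]] and [F true]] and [F true]]]

2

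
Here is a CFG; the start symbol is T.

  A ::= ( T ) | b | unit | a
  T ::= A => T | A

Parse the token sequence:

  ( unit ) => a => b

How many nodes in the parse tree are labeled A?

4

[T [A ( [T [A unit]] )] => [T [A a] => [T [A b]]]]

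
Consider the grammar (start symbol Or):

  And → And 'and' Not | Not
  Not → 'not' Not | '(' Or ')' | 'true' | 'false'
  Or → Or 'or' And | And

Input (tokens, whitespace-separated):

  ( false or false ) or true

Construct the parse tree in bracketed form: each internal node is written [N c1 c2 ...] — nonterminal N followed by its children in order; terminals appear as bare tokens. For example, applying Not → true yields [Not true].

[Or [Or [And [Not ( [Or [Or [And [Not false]]] or [And [Not false]]] )]]] or [And [Not true]]]

Or
Or or And
And or And
Not or And
( Or ) or And
( Or or And ) or And
( And or And ) or And
( Not or And ) or And
( false or And ) or And
( false or Not ) or And
( false or false ) or And
( false or false ) or Not
( false or false ) or true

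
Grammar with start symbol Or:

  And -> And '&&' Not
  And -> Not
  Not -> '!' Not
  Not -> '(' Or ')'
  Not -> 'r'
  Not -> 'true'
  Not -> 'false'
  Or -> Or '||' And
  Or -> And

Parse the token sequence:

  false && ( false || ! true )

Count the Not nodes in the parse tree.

5

[Or [And [And [Not false]] && [Not ( [Or [Or [And [Not false]]] || [And [Not ! [Not true]]]] )]]]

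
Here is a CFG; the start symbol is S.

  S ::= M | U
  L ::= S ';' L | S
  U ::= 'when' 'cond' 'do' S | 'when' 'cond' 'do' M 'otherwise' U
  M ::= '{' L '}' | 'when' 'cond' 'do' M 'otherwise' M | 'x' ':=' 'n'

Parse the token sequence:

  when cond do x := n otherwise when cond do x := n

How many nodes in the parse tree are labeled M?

[S [U when cond do [M x := n] otherwise [U when cond do [S [M x := n]]]]]

2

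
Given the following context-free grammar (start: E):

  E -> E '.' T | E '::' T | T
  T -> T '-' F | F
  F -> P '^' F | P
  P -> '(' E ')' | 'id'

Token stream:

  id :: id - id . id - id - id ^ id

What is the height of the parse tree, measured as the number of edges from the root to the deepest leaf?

[E [E [E [T [F [P id]]]] :: [T [T [F [P id]]] - [F [P id]]]] . [T [T [T [F [P id]]] - [F [P id]]] - [F [P id] ^ [F [P id]]]]]

6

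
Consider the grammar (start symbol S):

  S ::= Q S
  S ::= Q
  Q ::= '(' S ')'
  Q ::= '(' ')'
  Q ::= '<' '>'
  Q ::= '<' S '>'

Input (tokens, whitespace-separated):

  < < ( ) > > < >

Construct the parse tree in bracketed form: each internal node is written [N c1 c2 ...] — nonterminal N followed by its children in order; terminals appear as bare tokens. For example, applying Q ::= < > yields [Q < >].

[S [Q < [S [Q < [S [Q ( )]] >]] >] [S [Q < >]]]

S
Q S
< S > S
< Q > S
< < S > > S
< < Q > > S
< < ( ) > > S
< < ( ) > > Q
< < ( ) > > < >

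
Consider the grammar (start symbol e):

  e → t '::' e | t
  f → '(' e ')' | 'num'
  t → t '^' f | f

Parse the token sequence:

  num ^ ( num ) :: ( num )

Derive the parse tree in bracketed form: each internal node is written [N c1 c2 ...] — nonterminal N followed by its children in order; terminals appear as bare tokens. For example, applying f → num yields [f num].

[e [t [t [f num]] ^ [f ( [e [t [f num]]] )]] :: [e [t [f ( [e [t [f num]]] )]]]]

e
t :: e
t ^ f :: e
f ^ f :: e
num ^ f :: e
num ^ ( e ) :: e
num ^ ( t ) :: e
num ^ ( f ) :: e
num ^ ( num ) :: e
num ^ ( num ) :: t
num ^ ( num ) :: f
num ^ ( num ) :: ( e )
num ^ ( num ) :: ( t )
num ^ ( num ) :: ( f )
num ^ ( num ) :: ( num )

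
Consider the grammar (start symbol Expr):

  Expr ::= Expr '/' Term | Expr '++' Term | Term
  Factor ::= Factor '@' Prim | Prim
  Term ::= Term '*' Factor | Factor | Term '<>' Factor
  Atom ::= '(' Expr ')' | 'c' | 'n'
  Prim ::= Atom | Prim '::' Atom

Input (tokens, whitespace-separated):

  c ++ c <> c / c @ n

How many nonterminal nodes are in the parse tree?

[Expr [Expr [Expr [Term [Factor [Prim [Atom c]]]]] ++ [Term [Term [Factor [Prim [Atom c]]]] <> [Factor [Prim [Atom c]]]]] / [Term [Factor [Factor [Prim [Atom c]]] @ [Prim [Atom n]]]]]

22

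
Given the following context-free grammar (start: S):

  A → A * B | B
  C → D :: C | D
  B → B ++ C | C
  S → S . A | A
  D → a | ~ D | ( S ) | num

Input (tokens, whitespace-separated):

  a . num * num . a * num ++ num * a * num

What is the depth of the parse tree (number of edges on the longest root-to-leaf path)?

[S [S [S [A [B [C [D a]]]]] . [A [A [B [C [D num]]]] * [B [C [D num]]]]] . [A [A [A [A [B [C [D a]]]] * [B [B [C [D num]]] ++ [C [D num]]]] * [B [C [D a]]]] * [B [C [D num]]]]]

8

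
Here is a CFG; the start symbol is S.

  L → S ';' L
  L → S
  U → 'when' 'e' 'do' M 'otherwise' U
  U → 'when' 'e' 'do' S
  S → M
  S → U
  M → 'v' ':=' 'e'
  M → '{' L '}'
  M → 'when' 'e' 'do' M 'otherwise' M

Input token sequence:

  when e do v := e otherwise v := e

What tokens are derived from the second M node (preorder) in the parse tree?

v := e

[S [M when e do [M v := e] otherwise [M v := e]]]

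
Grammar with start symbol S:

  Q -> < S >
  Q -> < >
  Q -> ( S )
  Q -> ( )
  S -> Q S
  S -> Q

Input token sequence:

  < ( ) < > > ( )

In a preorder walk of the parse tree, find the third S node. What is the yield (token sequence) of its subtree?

[S [Q < [S [Q ( )] [S [Q < >]]] >] [S [Q ( )]]]

< >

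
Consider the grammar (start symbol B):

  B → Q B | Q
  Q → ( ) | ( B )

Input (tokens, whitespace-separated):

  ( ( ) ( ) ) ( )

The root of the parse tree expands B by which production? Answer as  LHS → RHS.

B → Q B

[B [Q ( [B [Q ( )] [B [Q ( )]]] )] [B [Q ( )]]]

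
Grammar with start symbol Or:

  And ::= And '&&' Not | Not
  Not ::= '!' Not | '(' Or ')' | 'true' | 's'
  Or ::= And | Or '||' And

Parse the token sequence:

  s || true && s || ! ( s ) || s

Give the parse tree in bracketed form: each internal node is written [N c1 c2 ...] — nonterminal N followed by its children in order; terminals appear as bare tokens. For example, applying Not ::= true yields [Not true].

Or
Or || And
Or || And || And
Or || And || And || And
And || And || And || And
Not || And || And || And
s || And || And || And
s || And && Not || And || And
s || Not && Not || And || And
s || true && Not || And || And
s || true && s || And || And
s || true && s || Not || And
s || true && s || ! Not || And
s || true && s || ! ( Or ) || And
s || true && s || ! ( And ) || And
s || true && s || ! ( Not ) || And
s || true && s || ! ( s ) || And
s || true && s || ! ( s ) || Not
s || true && s || ! ( s ) || s

[Or [Or [Or [Or [And [Not s]]] || [And [And [Not true]] && [Not s]]] || [And [Not ! [Not ( [Or [And [Not s]]] )]]]] || [And [Not s]]]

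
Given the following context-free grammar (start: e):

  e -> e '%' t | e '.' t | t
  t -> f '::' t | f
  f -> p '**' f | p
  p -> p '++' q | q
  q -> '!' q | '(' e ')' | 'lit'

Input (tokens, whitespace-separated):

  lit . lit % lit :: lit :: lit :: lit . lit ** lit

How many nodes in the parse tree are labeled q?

8

[e [e [e [e [t [f [p [q lit]]]]] . [t [f [p [q lit]]]]] % [t [f [p [q lit]]] :: [t [f [p [q lit]]] :: [t [f [p [q lit]]] :: [t [f [p [q lit]]]]]]]] . [t [f [p [q lit]] ** [f [p [q lit]]]]]]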